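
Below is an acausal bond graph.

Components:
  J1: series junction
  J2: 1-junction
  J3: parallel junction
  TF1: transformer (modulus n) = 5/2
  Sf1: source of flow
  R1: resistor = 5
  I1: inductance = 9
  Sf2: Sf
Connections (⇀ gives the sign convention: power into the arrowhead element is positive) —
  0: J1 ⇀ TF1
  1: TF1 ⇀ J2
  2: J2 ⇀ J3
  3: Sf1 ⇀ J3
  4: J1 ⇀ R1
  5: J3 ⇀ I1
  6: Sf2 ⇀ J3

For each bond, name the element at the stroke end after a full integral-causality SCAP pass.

b3 stroke→Sf1  (Sf1 (Sf) sets flow on bond)
b6 stroke→Sf2  (source Sf2 imposes f)
b5 stroke→I1  (I1: I, integral causality)
b2 stroke→J3  (closing 0-jn rule on J3)
b1 stroke→J2  (J2: bond 2 brought flow, rest push out)
b0 stroke→TF1  (TF1: transformer flips bond 1)
b4 stroke→J1  (1-jn J1 has f-setter on 0)

β0 →TF1
β1 →J2
β2 →J3
β3 →Sf1
β4 →J1
β5 →I1
β6 →Sf2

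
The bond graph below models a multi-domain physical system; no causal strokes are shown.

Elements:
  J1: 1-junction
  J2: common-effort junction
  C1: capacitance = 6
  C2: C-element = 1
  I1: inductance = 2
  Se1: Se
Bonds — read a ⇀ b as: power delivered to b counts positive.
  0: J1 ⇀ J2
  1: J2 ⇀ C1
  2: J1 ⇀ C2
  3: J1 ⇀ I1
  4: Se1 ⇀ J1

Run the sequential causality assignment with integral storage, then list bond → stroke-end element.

bond 0 stroke at J1
bond 1 stroke at J2
bond 2 stroke at J1
bond 3 stroke at I1
bond 4 stroke at J1

bond 4 stroke→J1  (source Se1 imposes e)
bond 1 stroke→J2  (C1: C, integral causality)
bond 0 stroke→J1  (J2: bond 1 brought effort, rest push out)
bond 2 stroke→J1  (C2 integral (e out))
bond 3 stroke→I1  (J1: last free bond brings flow in)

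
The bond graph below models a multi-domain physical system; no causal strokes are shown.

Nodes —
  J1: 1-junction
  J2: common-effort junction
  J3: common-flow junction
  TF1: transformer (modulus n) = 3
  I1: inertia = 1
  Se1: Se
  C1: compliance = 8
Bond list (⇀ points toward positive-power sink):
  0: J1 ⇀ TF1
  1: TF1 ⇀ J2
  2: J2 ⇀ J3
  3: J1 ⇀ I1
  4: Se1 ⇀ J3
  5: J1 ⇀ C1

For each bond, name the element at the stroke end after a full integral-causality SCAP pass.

b0 →J1
b1 →TF1
b2 →J2
b3 →I1
b4 →J3
b5 →J1

#4 stroke→J3  (Se1 fixes effort; stroke away)
#2 stroke→J2  (closing 1-jn rule on J3)
#1 stroke→TF1  (J2: bond 2 brought effort, rest push out)
#0 stroke→J1  (TF1 one-in-one-out from 1)
#3 stroke→I1  (I1 outputs flow p/I1)
#5 stroke→J1  (common-f at J1 fixed by 3)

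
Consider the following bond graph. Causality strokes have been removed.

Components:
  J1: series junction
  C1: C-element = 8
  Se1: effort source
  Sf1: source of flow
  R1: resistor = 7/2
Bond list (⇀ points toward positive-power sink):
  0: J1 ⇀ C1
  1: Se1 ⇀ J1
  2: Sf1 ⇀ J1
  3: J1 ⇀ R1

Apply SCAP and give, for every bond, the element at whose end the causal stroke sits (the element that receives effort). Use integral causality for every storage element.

#0 →J1
#1 →J1
#2 →Sf1
#3 →J1

b1 stroke→J1  (Se1: effort source, stroke at far end)
b2 stroke→Sf1  (Sf1: flow source, stroke at near end)
b0 stroke→J1  (J1 flow already set via bond 2)
b3 stroke→J1  (J1: bond 2 brought flow, rest push out)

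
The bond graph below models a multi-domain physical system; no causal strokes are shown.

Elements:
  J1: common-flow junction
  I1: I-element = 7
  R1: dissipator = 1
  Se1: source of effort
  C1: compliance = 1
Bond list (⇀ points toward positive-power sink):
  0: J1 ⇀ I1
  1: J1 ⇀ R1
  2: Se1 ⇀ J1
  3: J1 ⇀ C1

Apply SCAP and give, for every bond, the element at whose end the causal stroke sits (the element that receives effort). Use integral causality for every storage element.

#2 →J1  (Se1 fixes effort; stroke away)
#0 →I1  (I1 outputs flow p/I1)
#1 →J1  (1-jn J1 has f-setter on 0)
#3 →J1  (J1 flow already set via bond 0)

bond 0 |I1
bond 1 |J1
bond 2 |J1
bond 3 |J1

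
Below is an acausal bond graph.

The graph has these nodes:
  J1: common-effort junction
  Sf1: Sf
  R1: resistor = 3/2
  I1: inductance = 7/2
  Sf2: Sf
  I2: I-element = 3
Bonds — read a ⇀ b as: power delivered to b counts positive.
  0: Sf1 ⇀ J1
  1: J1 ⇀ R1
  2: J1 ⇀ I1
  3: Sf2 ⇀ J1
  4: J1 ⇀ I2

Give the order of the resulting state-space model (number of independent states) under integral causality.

2  (I1, I2 all integral)

bond 0 |Sf1  (Sf1 (Sf) sets flow on bond)
bond 3 |Sf2  (source Sf2 imposes f)
bond 2 |I1  (I1: I, integral causality)
bond 4 |I2  (I2 integral (f out))
bond 1 |J1  (J1 needs exactly one e-in)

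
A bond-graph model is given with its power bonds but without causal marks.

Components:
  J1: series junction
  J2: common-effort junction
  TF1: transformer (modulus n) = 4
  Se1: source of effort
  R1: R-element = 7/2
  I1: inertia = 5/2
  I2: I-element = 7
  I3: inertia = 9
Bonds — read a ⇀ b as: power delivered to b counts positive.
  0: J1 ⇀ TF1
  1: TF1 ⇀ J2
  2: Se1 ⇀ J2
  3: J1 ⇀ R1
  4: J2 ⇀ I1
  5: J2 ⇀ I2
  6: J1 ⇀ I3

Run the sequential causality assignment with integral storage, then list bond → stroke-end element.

b2 stroke at J2  (source Se1 imposes e)
b1 stroke at TF1  (0-jn J2 has e-setter on 2)
b4 stroke at I1  (J2 effort already set via bond 2)
b5 stroke at I2  (J2 effort already set via bond 2)
b0 stroke at J1  (TF TF1: opposite of bond 1)
b6 stroke at I3  (I3: I, integral causality)
b3 stroke at J1  (common-f at J1 fixed by 6)

bond 0 stroke at J1
bond 1 stroke at TF1
bond 2 stroke at J2
bond 3 stroke at J1
bond 4 stroke at I1
bond 5 stroke at I2
bond 6 stroke at I3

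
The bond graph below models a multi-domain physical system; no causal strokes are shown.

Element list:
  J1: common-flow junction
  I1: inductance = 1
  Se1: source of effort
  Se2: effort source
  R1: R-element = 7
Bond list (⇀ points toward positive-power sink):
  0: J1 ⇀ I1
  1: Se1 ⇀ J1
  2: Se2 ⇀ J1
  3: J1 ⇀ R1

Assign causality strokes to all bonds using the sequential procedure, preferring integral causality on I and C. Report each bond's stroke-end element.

#1 stroke→J1  (Se1: effort source, stroke at far end)
#2 stroke→J1  (Se2 (Se) sets effort on bond)
#0 stroke→I1  (I1: I, integral causality)
#3 stroke→J1  (J1 flow already set via bond 0)

bond 0 |I1
bond 1 |J1
bond 2 |J1
bond 3 |J1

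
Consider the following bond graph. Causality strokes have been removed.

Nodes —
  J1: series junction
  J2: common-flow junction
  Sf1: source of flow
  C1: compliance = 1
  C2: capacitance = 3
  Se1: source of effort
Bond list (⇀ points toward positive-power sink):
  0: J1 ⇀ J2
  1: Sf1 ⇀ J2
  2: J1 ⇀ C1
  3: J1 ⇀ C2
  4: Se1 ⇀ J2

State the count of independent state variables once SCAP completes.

bond 1 →Sf1  (Sf1 fixes flow; stroke at Sf1)
bond 4 →J2  (Se1: effort source, stroke at far end)
bond 0 →J2  (J2: bond 1 brought flow, rest push out)
bond 2 →J1  (common-f at J1 fixed by 0)
bond 3 →J1  (J1: bond 0 brought flow, rest push out)

2  (C1, C2 all integral)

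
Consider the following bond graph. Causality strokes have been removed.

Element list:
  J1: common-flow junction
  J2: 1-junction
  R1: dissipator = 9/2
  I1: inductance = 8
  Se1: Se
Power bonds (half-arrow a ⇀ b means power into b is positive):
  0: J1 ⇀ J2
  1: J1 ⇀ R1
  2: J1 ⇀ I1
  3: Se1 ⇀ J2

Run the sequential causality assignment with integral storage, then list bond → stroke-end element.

#0 |J1
#1 |J1
#2 |I1
#3 |J2

#3 →J2  (source Se1 imposes e)
#0 →J1  (J2 needs exactly one f-in)
#2 →I1  (I1: I, integral causality)
#1 →J1  (J1 flow already set via bond 2)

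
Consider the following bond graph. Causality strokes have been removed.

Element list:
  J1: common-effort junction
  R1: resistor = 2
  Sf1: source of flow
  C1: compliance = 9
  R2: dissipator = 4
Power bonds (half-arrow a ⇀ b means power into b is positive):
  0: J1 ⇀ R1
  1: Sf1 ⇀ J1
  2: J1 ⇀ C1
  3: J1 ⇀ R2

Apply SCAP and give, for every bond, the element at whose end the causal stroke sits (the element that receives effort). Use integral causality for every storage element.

#1 stroke→Sf1  (Sf1: flow source, stroke at near end)
#2 stroke→J1  (prefer integral on C1)
#0 stroke→R1  (J1: bond 2 brought effort, rest push out)
#3 stroke→R2  (J1 effort already set via bond 2)

bond 0 |R1
bond 1 |Sf1
bond 2 |J1
bond 3 |R2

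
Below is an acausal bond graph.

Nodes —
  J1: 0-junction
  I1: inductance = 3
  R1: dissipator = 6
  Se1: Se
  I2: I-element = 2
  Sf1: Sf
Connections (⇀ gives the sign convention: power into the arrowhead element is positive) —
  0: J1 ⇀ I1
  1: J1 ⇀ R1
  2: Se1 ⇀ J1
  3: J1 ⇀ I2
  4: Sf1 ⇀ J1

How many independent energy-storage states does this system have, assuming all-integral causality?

2  (I1, I2 all integral)

bond 2 →J1  (Se1 fixes effort; stroke away)
bond 4 →Sf1  (Sf1 (Sf) sets flow on bond)
bond 0 →I1  (common-e at J1 fixed by 2)
bond 1 →R1  (J1 effort already set via bond 2)
bond 3 →I2  (J1 effort already set via bond 2)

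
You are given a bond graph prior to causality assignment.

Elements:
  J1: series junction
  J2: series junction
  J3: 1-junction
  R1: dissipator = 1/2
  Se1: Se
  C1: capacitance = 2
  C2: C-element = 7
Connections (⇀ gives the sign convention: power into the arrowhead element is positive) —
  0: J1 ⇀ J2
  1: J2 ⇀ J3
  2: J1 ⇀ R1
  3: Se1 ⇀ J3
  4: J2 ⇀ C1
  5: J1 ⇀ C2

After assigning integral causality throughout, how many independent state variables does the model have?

2  (C1, C2 all integral)

bond 3 stroke→J3  (source Se1 imposes e)
bond 1 stroke→J2  (closing 1-jn rule on J3)
bond 4 stroke→J2  (prefer integral on C1)
bond 0 stroke→J1  (closing 1-jn rule on J2)
bond 5 stroke→J1  (C2 outputs effort q/C2)
bond 2 stroke→R1  (only one flow-in slot at J1)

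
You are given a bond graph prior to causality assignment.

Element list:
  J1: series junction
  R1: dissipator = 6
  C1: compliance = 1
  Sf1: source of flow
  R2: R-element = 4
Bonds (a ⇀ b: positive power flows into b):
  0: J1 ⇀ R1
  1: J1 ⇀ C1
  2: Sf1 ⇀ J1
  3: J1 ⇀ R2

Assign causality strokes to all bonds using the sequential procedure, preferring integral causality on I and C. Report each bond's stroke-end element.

b2 stroke at Sf1  (Sf1: flow source, stroke at near end)
b0 stroke at J1  (J1: bond 2 brought flow, rest push out)
b1 stroke at J1  (common-f at J1 fixed by 2)
b3 stroke at J1  (1-jn J1 has f-setter on 2)

b0 |J1
b1 |J1
b2 |Sf1
b3 |J1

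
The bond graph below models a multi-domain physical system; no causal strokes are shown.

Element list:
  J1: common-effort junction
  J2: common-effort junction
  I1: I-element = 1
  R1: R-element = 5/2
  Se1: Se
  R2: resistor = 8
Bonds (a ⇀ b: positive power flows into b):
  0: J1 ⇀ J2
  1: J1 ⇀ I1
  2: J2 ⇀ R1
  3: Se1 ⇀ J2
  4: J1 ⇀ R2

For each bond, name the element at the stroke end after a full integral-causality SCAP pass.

#3 |J2  (source Se1 imposes e)
#0 |J1  (common-e at J2 fixed by 3)
#2 |R1  (0-jn J2 has e-setter on 3)
#1 |I1  (J1 effort already set via bond 0)
#4 |R2  (0-jn J1 has e-setter on 0)

b0 →J1
b1 →I1
b2 →R1
b3 →J2
b4 →R2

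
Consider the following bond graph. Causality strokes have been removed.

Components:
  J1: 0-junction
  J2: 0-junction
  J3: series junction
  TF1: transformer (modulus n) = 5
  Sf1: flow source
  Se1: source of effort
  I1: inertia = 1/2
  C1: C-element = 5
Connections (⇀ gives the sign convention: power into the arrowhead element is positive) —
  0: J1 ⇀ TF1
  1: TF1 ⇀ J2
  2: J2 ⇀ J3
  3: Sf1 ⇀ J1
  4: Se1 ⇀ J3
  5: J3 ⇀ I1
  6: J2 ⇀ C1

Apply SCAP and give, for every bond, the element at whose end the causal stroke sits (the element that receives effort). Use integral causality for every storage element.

b3 stroke→Sf1  (source Sf1 imposes f)
b4 stroke→J3  (Se1 (Se) sets effort on bond)
b0 stroke→J1  (J1 needs exactly one e-in)
b1 stroke→TF1  (TF TF1: opposite of bond 0)
b5 stroke→I1  (prefer integral on I1)
b2 stroke→J3  (1-jn J3 has f-setter on 5)
b6 stroke→J2  (only one effort-in slot at J2)

β0 stroke at J1
β1 stroke at TF1
β2 stroke at J3
β3 stroke at Sf1
β4 stroke at J3
β5 stroke at I1
β6 stroke at J2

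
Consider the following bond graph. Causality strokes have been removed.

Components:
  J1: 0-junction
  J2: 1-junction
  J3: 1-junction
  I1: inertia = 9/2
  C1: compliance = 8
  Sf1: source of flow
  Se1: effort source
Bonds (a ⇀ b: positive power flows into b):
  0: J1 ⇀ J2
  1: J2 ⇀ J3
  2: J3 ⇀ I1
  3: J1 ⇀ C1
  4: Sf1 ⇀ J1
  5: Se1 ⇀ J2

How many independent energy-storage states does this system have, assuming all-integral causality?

2  (C1, I1 all integral)

b4 |Sf1  (Sf1 (Sf) sets flow on bond)
b5 |J2  (Se1 fixes effort; stroke away)
b2 |I1  (I1 outputs flow p/I1)
b1 |J3  (1-jn J3 has f-setter on 2)
b0 |J2  (J2 flow already set via bond 1)
b3 |J1  (J1: last free bond brings effort in)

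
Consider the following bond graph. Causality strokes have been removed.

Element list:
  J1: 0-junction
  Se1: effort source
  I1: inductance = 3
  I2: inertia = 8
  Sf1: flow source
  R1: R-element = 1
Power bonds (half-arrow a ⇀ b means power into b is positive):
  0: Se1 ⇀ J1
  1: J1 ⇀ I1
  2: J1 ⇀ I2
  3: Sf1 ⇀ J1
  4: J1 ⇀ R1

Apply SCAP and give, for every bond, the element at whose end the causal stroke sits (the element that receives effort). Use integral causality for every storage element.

#0 |J1  (Se1: effort source, stroke at far end)
#3 |Sf1  (Sf1 (Sf) sets flow on bond)
#1 |I1  (0-jn J1 has e-setter on 0)
#2 |I2  (J1 effort already set via bond 0)
#4 |R1  (common-e at J1 fixed by 0)

#0 stroke→J1
#1 stroke→I1
#2 stroke→I2
#3 stroke→Sf1
#4 stroke→R1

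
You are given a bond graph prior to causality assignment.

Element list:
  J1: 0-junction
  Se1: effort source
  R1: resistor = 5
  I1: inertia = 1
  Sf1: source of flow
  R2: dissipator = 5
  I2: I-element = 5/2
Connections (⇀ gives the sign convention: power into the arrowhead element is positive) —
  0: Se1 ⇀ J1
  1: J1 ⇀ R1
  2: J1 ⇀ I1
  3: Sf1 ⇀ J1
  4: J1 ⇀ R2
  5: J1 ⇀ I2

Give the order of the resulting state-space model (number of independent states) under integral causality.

β0 stroke→J1  (source Se1 imposes e)
β3 stroke→Sf1  (Sf1: flow source, stroke at near end)
β1 stroke→R1  (0-jn J1 has e-setter on 0)
β2 stroke→I1  (J1: bond 0 brought effort, rest push out)
β4 stroke→R2  (0-jn J1 has e-setter on 0)
β5 stroke→I2  (J1 effort already set via bond 0)

2  (I1, I2 all integral)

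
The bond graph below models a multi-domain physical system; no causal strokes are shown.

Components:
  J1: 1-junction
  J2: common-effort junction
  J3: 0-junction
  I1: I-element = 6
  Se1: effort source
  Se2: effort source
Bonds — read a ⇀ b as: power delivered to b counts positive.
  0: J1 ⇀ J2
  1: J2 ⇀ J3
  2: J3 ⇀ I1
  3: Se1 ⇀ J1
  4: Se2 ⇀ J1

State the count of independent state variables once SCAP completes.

β3 →J1  (source Se1 imposes e)
β4 →J1  (source Se2 imposes e)
β0 →J2  (J1: last free bond brings flow in)
β1 →J3  (J2 effort already set via bond 0)
β2 →I1  (0-jn J3 has e-setter on 1)

1  (I1 all integral)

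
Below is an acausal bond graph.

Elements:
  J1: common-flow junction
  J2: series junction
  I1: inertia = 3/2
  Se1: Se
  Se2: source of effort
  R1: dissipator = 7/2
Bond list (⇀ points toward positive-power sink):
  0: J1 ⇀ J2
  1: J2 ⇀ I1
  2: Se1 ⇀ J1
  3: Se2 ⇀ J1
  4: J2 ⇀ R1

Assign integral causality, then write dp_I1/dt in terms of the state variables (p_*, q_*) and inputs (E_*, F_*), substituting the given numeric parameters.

bond 2 stroke at J1  (source Se1 imposes e)
bond 3 stroke at J1  (Se2 fixes effort; stroke away)
bond 0 stroke at J2  (J1 needs exactly one f-in)
bond 1 stroke at I1  (prefer integral on I1)
bond 4 stroke at J2  (1-jn J2 has f-setter on 1)

dp_I1/dt = E_Se1 + E_Se2 - 7*p_I1/3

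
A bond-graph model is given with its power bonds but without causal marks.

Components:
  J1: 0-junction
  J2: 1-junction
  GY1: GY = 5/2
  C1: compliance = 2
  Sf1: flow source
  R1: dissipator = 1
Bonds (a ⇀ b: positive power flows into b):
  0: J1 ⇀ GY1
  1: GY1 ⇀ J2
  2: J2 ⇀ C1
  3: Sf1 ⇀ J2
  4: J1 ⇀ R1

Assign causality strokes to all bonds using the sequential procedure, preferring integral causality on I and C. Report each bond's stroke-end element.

#3 stroke→Sf1  (Sf1 fixes flow; stroke at Sf1)
#1 stroke→J2  (J2: bond 3 brought flow, rest push out)
#2 stroke→J2  (J2 flow already set via bond 3)
#0 stroke→J1  (GY1: gyrator matches bond 1)
#4 stroke→R1  (common-e at J1 fixed by 0)

bond 0 →J1
bond 1 →J2
bond 2 →J2
bond 3 →Sf1
bond 4 →R1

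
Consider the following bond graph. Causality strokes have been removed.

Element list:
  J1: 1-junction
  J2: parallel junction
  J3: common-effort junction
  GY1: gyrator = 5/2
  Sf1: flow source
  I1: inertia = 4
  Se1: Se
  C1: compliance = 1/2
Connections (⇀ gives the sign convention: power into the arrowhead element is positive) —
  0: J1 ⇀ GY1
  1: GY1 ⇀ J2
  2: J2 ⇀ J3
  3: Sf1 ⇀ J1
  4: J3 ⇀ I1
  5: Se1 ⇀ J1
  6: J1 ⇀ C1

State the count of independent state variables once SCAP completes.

b3 →Sf1  (Sf1 fixes flow; stroke at Sf1)
b5 →J1  (source Se1 imposes e)
b0 →J1  (J1 flow already set via bond 3)
b6 →J1  (common-f at J1 fixed by 3)
b1 →J2  (GY1 both-in/both-out from 0)
b2 →J3  (0-jn J2 has e-setter on 1)
b4 →I1  (0-jn J3 has e-setter on 2)

2  (C1, I1 all integral)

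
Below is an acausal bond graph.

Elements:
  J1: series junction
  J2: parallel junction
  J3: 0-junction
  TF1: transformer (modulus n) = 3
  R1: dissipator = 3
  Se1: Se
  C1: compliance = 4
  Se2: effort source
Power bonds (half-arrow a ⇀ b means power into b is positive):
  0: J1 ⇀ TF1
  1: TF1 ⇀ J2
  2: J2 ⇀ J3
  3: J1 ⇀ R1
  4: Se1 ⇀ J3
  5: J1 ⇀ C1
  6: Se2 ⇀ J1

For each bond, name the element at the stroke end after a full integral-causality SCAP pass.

b4 |J3  (source Se1 imposes e)
b6 |J1  (Se2 fixes effort; stroke away)
b2 |J2  (common-e at J3 fixed by 4)
b1 |TF1  (0-jn J2 has e-setter on 2)
b0 |J1  (TF TF1: opposite of bond 1)
b5 |J1  (C1 integral (e out))
b3 |R1  (only one flow-in slot at J1)

#0 |J1
#1 |TF1
#2 |J2
#3 |R1
#4 |J3
#5 |J1
#6 |J1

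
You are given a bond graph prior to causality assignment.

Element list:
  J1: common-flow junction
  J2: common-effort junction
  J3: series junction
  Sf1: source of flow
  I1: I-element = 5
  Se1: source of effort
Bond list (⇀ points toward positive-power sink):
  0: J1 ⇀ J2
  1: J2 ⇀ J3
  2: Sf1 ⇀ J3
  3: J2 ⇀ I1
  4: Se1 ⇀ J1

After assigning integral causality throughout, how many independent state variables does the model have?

1  (I1 all integral)

#2 stroke→Sf1  (Sf1: flow source, stroke at near end)
#4 stroke→J1  (Se1 (Se) sets effort on bond)
#0 stroke→J2  (only one flow-in slot at J1)
#1 stroke→J3  (0-jn J2 has e-setter on 0)
#3 stroke→I1  (0-jn J2 has e-setter on 0)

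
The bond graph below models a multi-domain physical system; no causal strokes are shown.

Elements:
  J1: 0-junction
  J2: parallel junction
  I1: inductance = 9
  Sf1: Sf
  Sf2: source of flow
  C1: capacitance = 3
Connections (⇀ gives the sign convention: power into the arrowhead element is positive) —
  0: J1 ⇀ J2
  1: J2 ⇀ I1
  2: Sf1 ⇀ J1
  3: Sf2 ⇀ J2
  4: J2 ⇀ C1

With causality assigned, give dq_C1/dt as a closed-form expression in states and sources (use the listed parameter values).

dq_C1/dt = F_Sf1 + F_Sf2 - p_I1/9

b2 stroke→Sf1  (Sf1: flow source, stroke at near end)
b3 stroke→Sf2  (Sf2 fixes flow; stroke at Sf2)
b0 stroke→J1  (closing 0-jn rule on J1)
b1 stroke→I1  (I1 integral (f out))
b4 stroke→J2  (only one effort-in slot at J2)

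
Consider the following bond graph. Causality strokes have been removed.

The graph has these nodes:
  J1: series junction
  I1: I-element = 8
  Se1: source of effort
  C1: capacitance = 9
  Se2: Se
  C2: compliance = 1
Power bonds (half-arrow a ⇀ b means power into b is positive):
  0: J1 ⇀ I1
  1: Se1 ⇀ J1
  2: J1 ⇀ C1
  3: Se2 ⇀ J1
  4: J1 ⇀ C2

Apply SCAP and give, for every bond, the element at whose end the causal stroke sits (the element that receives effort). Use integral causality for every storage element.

bond 1 stroke→J1  (Se1 fixes effort; stroke away)
bond 3 stroke→J1  (Se2 fixes effort; stroke away)
bond 0 stroke→I1  (I1 integral (f out))
bond 2 stroke→J1  (common-f at J1 fixed by 0)
bond 4 stroke→J1  (J1 flow already set via bond 0)

bond 0 stroke→I1
bond 1 stroke→J1
bond 2 stroke→J1
bond 3 stroke→J1
bond 4 stroke→J1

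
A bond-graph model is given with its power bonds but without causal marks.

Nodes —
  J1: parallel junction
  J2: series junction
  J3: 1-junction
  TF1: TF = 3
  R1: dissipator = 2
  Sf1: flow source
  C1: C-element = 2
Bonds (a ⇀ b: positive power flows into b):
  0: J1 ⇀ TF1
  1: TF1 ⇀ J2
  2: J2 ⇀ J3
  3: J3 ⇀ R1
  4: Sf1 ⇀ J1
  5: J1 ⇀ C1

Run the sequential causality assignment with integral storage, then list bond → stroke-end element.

#0 |TF1
#1 |J2
#2 |J3
#3 |R1
#4 |Sf1
#5 |J1

b4 stroke at Sf1  (Sf1: flow source, stroke at near end)
b5 stroke at J1  (prefer integral on C1)
b0 stroke at TF1  (0-jn J1 has e-setter on 5)
b1 stroke at J2  (TF1 one-in-one-out from 0)
b2 stroke at J3  (J2: last free bond brings flow in)
b3 stroke at R1  (J3 needs exactly one f-in)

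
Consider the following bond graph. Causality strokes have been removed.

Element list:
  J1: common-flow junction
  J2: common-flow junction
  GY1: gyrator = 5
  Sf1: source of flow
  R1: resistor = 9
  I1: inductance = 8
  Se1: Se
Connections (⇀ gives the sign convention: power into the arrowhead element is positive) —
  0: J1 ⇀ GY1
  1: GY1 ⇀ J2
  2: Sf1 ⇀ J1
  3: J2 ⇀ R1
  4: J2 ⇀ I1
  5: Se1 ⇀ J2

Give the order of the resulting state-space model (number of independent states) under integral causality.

#2 stroke→Sf1  (Sf1 fixes flow; stroke at Sf1)
#5 stroke→J2  (Se1: effort source, stroke at far end)
#0 stroke→J1  (1-jn J1 has f-setter on 2)
#1 stroke→J2  (GY1: gyrator matches bond 0)
#4 stroke→I1  (I1: I, integral causality)
#3 stroke→J2  (common-f at J2 fixed by 4)

1  (I1 all integral)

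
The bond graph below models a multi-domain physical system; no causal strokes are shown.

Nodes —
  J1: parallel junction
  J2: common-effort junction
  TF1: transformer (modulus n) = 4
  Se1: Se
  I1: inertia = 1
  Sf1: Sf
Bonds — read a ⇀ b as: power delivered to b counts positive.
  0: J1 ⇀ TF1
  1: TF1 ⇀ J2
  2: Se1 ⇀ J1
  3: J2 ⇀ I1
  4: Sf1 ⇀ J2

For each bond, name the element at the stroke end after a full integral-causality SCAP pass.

b2 |J1  (Se1 (Se) sets effort on bond)
b4 |Sf1  (Sf1 (Sf) sets flow on bond)
b0 |TF1  (0-jn J1 has e-setter on 2)
b1 |J2  (through TF1, causality passes straight; one stroke at TF1)
b3 |I1  (J2: bond 1 brought effort, rest push out)

β0 |TF1
β1 |J2
β2 |J1
β3 |I1
β4 |Sf1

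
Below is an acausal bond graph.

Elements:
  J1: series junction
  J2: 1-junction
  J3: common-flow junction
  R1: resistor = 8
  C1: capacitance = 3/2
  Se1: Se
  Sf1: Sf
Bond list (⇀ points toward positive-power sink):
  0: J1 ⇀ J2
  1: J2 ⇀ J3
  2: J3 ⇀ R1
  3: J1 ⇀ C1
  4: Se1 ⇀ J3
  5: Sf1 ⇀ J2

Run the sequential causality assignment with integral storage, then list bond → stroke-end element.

bond 0 →J2
bond 1 →J2
bond 2 →J3
bond 3 →J1
bond 4 →J3
bond 5 →Sf1

b4 →J3  (Se1: effort source, stroke at far end)
b5 →Sf1  (Sf1 fixes flow; stroke at Sf1)
b0 →J2  (J2: bond 5 brought flow, rest push out)
b1 →J2  (J2 flow already set via bond 5)
b2 →J3  (J3 flow already set via bond 1)
b3 →J1  (J1: bond 0 brought flow, rest push out)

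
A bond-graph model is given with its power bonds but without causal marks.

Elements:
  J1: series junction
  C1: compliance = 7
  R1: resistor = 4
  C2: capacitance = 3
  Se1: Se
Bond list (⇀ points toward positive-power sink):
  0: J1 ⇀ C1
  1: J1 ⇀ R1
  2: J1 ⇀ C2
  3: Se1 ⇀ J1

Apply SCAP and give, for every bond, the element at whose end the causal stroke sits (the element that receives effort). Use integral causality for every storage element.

#0 |J1
#1 |R1
#2 |J1
#3 |J1

bond 3 stroke→J1  (Se1 fixes effort; stroke away)
bond 0 stroke→J1  (C1 outputs effort q/C1)
bond 2 stroke→J1  (prefer integral on C2)
bond 1 stroke→R1  (J1 needs exactly one f-in)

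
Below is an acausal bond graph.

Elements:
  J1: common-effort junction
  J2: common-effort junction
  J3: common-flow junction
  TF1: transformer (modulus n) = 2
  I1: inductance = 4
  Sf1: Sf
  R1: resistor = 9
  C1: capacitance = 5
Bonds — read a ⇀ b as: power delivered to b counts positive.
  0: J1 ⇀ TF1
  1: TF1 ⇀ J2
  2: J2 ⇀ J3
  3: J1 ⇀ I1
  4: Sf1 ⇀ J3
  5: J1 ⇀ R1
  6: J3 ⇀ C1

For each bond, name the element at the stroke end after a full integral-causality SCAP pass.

β4 |Sf1  (Sf1 fixes flow; stroke at Sf1)
β2 |J3  (J3 flow already set via bond 4)
β6 |J3  (J3: bond 4 brought flow, rest push out)
β1 |J2  (J2 needs exactly one e-in)
β0 |TF1  (TF1: transformer flips bond 1)
β3 |I1  (I1 outputs flow p/I1)
β5 |J1  (J1 needs exactly one e-in)

β0 stroke→TF1
β1 stroke→J2
β2 stroke→J3
β3 stroke→I1
β4 stroke→Sf1
β5 stroke→J1
β6 stroke→J3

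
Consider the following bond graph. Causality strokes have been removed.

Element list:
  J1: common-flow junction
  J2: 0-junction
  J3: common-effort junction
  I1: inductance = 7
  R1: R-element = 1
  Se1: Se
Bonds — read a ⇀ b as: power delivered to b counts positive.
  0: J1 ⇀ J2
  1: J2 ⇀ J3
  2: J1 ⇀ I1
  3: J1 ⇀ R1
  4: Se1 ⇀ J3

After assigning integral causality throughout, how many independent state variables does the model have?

β4 →J3  (Se1 fixes effort; stroke away)
β1 →J2  (J3 effort already set via bond 4)
β0 →J1  (J2: bond 1 brought effort, rest push out)
β2 →I1  (I1 integral (f out))
β3 →J1  (J1 flow already set via bond 2)

1  (I1 all integral)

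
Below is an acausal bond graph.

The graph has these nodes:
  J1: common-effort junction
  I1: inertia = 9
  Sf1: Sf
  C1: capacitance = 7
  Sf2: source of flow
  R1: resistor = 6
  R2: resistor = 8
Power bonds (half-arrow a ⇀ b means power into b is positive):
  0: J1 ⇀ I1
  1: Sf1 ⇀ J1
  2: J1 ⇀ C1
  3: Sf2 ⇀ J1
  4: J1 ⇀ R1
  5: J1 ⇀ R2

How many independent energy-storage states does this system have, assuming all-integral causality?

b1 stroke→Sf1  (Sf1: flow source, stroke at near end)
b3 stroke→Sf2  (Sf2 (Sf) sets flow on bond)
b0 stroke→I1  (I1 outputs flow p/I1)
b2 stroke→J1  (C1 integral (e out))
b4 stroke→R1  (J1: bond 2 brought effort, rest push out)
b5 stroke→R2  (J1 effort already set via bond 2)

2  (C1, I1 all integral)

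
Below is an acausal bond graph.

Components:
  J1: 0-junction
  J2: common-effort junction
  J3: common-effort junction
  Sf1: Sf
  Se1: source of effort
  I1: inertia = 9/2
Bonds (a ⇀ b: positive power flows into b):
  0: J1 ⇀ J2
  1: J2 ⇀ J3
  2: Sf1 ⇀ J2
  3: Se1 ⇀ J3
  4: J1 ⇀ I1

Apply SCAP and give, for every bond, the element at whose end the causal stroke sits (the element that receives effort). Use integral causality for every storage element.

β0 →J1
β1 →J2
β2 →Sf1
β3 →J3
β4 →I1

b2 |Sf1  (source Sf1 imposes f)
b3 |J3  (Se1 (Se) sets effort on bond)
b1 |J2  (0-jn J3 has e-setter on 3)
b0 |J1  (0-jn J2 has e-setter on 1)
b4 |I1  (J1: bond 0 brought effort, rest push out)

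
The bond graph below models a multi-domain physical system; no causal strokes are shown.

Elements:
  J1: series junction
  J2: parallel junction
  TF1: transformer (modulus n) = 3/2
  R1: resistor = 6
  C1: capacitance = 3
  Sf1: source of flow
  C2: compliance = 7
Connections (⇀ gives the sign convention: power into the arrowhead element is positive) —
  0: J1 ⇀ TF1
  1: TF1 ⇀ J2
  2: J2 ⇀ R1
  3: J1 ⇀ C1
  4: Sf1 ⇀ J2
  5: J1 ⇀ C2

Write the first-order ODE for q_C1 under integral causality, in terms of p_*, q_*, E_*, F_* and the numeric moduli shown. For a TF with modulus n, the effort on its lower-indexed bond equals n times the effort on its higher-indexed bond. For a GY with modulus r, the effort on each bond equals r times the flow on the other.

#4 |Sf1  (source Sf1 imposes f)
#3 |J1  (prefer integral on C1)
#5 |J1  (C2: C, integral causality)
#0 |TF1  (closing 1-jn rule on J1)
#1 |J2  (TF1: transformer flips bond 0)
#2 |R1  (J2 effort already set via bond 1)

dq_C1/dt = -2*F_Sf1/3 - 2*q_C1/81 - 2*q_C2/189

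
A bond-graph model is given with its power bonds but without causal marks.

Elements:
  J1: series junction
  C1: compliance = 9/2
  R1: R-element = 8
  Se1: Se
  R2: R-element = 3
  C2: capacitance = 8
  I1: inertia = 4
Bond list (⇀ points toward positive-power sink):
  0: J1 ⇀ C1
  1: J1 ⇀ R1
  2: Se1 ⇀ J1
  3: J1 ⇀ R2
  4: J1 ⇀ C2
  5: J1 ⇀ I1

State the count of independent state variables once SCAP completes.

3  (C1, C2, I1 all integral)

#2 →J1  (Se1 (Se) sets effort on bond)
#0 →J1  (prefer integral on C1)
#4 →J1  (prefer integral on C2)
#5 →I1  (I1 outputs flow p/I1)
#1 →J1  (1-jn J1 has f-setter on 5)
#3 →J1  (J1 flow already set via bond 5)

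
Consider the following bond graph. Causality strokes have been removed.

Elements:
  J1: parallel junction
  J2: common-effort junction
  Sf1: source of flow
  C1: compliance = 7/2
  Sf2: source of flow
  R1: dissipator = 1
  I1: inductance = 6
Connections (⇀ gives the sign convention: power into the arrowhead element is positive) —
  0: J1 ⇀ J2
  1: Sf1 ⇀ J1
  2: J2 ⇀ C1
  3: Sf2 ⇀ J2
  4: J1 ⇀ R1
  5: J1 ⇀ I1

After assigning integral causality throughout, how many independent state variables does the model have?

2  (C1, I1 all integral)

β1 stroke→Sf1  (Sf1 fixes flow; stroke at Sf1)
β3 stroke→Sf2  (Sf2 (Sf) sets flow on bond)
β2 stroke→J2  (prefer integral on C1)
β0 stroke→J1  (J2 effort already set via bond 2)
β4 stroke→R1  (common-e at J1 fixed by 0)
β5 stroke→I1  (common-e at J1 fixed by 0)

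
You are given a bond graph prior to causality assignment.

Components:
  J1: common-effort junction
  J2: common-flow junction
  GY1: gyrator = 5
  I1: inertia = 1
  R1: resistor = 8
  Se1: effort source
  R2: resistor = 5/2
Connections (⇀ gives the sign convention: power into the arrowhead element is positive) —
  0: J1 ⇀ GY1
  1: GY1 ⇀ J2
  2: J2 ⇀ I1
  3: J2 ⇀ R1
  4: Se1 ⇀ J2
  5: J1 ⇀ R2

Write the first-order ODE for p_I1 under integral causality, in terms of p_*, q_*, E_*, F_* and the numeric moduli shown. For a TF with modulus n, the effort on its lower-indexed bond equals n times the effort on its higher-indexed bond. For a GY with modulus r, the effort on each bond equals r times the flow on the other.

bond 4 stroke→J2  (Se1 fixes effort; stroke away)
bond 2 stroke→I1  (I1: I, integral causality)
bond 1 stroke→J2  (1-jn J2 has f-setter on 2)
bond 3 stroke→J2  (1-jn J2 has f-setter on 2)
bond 0 stroke→J1  (GY1 both-in/both-out from 1)
bond 5 stroke→R2  (common-e at J1 fixed by 0)

dp_I1/dt = E_Se1 - 18*p_I1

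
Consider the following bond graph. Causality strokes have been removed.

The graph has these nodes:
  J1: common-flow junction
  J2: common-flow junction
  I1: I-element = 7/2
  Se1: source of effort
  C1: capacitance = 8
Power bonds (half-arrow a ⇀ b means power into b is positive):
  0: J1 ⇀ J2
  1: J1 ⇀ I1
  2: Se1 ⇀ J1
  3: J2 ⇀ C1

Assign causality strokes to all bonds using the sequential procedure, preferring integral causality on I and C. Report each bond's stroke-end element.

bond 2 stroke at J1  (Se1 (Se) sets effort on bond)
bond 1 stroke at I1  (prefer integral on I1)
bond 0 stroke at J1  (common-f at J1 fixed by 1)
bond 3 stroke at J2  (1-jn J2 has f-setter on 0)

b0 stroke at J1
b1 stroke at I1
b2 stroke at J1
b3 stroke at J2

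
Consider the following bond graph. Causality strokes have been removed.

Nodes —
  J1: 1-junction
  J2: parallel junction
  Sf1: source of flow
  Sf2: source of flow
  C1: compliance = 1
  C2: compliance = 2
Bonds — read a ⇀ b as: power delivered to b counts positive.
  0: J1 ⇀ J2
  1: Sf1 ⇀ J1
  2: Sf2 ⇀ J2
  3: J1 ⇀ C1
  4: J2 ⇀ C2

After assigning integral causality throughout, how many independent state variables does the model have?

#1 →Sf1  (Sf1 (Sf) sets flow on bond)
#2 →Sf2  (Sf2: flow source, stroke at near end)
#0 →J1  (common-f at J1 fixed by 1)
#3 →J1  (J1: bond 1 brought flow, rest push out)
#4 →J2  (only one effort-in slot at J2)

2  (C1, C2 all integral)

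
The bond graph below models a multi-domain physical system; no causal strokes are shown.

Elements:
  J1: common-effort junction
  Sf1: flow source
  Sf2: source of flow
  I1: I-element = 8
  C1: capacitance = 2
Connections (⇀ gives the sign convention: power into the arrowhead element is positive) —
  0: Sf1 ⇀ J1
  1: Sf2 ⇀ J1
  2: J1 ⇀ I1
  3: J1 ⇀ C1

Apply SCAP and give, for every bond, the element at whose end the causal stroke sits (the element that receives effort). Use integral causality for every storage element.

#0 stroke→Sf1  (Sf1 (Sf) sets flow on bond)
#1 stroke→Sf2  (Sf2 fixes flow; stroke at Sf2)
#2 stroke→I1  (I1 outputs flow p/I1)
#3 stroke→J1  (only one effort-in slot at J1)

β0 |Sf1
β1 |Sf2
β2 |I1
β3 |J1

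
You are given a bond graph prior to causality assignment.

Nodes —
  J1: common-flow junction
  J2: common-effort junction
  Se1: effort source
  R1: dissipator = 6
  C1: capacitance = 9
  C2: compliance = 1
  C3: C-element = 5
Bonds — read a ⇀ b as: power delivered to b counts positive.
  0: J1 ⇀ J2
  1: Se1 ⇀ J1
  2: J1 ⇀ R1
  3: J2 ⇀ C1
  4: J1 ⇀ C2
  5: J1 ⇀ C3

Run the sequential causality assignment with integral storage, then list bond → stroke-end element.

#0 stroke at J1
#1 stroke at J1
#2 stroke at R1
#3 stroke at J2
#4 stroke at J1
#5 stroke at J1

β1 →J1  (Se1: effort source, stroke at far end)
β3 →J2  (prefer integral on C1)
β0 →J1  (common-e at J2 fixed by 3)
β4 →J1  (C2: C, integral causality)
β5 →J1  (C3 integral (e out))
β2 →R1  (only one flow-in slot at J1)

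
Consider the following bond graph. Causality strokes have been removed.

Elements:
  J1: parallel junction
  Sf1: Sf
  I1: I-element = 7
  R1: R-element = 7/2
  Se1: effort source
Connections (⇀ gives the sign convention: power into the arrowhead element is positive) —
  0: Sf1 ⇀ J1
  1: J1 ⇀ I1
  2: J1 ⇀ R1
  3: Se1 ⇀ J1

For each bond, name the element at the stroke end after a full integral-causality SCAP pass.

b0 →Sf1  (source Sf1 imposes f)
b3 →J1  (Se1 fixes effort; stroke away)
b1 →I1  (J1: bond 3 brought effort, rest push out)
b2 →R1  (common-e at J1 fixed by 3)

b0 stroke at Sf1
b1 stroke at I1
b2 stroke at R1
b3 stroke at J1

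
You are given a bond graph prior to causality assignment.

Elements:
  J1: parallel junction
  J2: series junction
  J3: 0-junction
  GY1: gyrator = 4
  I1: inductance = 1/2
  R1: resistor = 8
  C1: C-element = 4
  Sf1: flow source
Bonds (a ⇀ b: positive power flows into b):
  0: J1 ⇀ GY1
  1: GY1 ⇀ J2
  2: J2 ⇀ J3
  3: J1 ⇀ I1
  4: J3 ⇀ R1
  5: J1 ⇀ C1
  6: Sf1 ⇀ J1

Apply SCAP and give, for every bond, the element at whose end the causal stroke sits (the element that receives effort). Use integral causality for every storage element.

β6 stroke at Sf1  (source Sf1 imposes f)
β3 stroke at I1  (I1: I, integral causality)
β5 stroke at J1  (C1 integral (e out))
β0 stroke at GY1  (common-e at J1 fixed by 5)
β1 stroke at GY1  (GY1 both-in/both-out from 0)
β2 stroke at J2  (common-f at J2 fixed by 1)
β4 stroke at J3  (closing 0-jn rule on J3)

b0 |GY1
b1 |GY1
b2 |J2
b3 |I1
b4 |J3
b5 |J1
b6 |Sf1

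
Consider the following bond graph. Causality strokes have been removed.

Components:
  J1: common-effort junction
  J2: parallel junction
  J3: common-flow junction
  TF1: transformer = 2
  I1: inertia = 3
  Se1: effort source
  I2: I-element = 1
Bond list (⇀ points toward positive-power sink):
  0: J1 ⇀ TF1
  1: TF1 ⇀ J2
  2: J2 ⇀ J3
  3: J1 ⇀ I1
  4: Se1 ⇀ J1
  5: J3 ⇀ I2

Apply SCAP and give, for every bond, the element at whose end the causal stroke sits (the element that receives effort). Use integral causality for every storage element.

bond 4 |J1  (Se1 fixes effort; stroke away)
bond 0 |TF1  (0-jn J1 has e-setter on 4)
bond 3 |I1  (0-jn J1 has e-setter on 4)
bond 1 |J2  (TF1 one-in-one-out from 0)
bond 2 |J3  (0-jn J2 has e-setter on 1)
bond 5 |I2  (closing 1-jn rule on J3)

#0 →TF1
#1 →J2
#2 →J3
#3 →I1
#4 →J1
#5 →I2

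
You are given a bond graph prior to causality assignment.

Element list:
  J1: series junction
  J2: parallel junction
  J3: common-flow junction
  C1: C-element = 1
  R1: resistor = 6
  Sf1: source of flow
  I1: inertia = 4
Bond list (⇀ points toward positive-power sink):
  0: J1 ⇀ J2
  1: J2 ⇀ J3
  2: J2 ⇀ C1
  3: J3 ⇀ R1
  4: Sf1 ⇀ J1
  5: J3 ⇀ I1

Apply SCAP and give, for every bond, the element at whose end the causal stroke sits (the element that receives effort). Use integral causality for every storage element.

b4 stroke→Sf1  (Sf1 (Sf) sets flow on bond)
b0 stroke→J1  (J1: bond 4 brought flow, rest push out)
b2 stroke→J2  (C1: C, integral causality)
b1 stroke→J3  (0-jn J2 has e-setter on 2)
b5 stroke→I1  (I1: I, integral causality)
b3 stroke→J3  (1-jn J3 has f-setter on 5)

bond 0 →J1
bond 1 →J3
bond 2 →J2
bond 3 →J3
bond 4 →Sf1
bond 5 →I1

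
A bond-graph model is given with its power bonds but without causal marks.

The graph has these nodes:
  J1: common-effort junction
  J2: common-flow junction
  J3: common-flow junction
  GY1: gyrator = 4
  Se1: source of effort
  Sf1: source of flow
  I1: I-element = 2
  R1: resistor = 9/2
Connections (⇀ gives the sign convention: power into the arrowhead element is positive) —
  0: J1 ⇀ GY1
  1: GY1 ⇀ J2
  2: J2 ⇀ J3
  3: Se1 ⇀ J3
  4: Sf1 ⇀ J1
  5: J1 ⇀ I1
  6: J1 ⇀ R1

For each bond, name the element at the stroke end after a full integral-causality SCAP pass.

bond 0 →GY1
bond 1 →GY1
bond 2 →J2
bond 3 →J3
bond 4 →Sf1
bond 5 →I1
bond 6 →J1

β3 |J3  (Se1 (Se) sets effort on bond)
β4 |Sf1  (source Sf1 imposes f)
β2 |J2  (only one flow-in slot at J3)
β1 |GY1  (only one flow-in slot at J2)
β0 |GY1  (GY GY1: same side as bond 1)
β5 |I1  (I1 integral (f out))
β6 |J1  (closing 0-jn rule on J1)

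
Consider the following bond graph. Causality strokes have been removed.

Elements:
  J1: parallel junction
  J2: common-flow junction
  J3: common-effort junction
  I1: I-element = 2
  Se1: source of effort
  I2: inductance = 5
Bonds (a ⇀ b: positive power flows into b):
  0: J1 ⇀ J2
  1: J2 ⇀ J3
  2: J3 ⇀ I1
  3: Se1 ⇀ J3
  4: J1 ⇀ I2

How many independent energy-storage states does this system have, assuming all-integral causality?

bond 3 →J3  (Se1: effort source, stroke at far end)
bond 1 →J2  (common-e at J3 fixed by 3)
bond 2 →I1  (J3: bond 3 brought effort, rest push out)
bond 0 →J1  (only one flow-in slot at J2)
bond 4 →I2  (J1 effort already set via bond 0)

2  (I1, I2 all integral)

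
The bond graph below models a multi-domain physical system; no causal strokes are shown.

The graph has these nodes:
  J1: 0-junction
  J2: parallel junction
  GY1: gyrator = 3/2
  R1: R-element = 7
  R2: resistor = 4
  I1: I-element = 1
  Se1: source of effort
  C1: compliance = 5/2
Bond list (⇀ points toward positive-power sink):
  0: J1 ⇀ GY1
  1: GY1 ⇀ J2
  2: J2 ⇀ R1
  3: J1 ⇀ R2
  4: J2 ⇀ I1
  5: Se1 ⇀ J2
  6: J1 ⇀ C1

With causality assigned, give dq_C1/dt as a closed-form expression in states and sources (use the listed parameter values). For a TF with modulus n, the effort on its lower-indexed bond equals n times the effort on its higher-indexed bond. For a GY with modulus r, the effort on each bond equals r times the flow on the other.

dq_C1/dt = -2*E_Se1/3 - q_C1/10

b5 stroke at J2  (Se1 fixes effort; stroke away)
b1 stroke at GY1  (0-jn J2 has e-setter on 5)
b2 stroke at R1  (J2: bond 5 brought effort, rest push out)
b4 stroke at I1  (J2 effort already set via bond 5)
b0 stroke at GY1  (GY1 both-in/both-out from 1)
b6 stroke at J1  (C1: C, integral causality)
b3 stroke at R2  (common-e at J1 fixed by 6)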